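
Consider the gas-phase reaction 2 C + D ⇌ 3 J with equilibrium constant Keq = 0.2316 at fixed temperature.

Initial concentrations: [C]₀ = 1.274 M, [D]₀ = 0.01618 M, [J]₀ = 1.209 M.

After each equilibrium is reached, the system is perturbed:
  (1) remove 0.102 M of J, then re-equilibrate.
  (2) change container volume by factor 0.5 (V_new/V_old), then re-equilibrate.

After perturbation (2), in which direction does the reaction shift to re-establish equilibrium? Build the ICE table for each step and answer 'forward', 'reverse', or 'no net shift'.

Q₀ = 67.29 vs Keq = 0.2316 ⇒ Q>K, reverse
Step 1:
                  C         D         J
  Initial     1.274   0.01618     1.209
  Change     0.4425    0.2213   -0.6638
  Equil       1.717    0.2375    0.5452
  solve Keq expr → x = -0.2213; check Q = 0.2316
Then remove 0.102 M of J.
Step 2:
                  C         D         J
  Initial     1.717    0.2375    0.4432
  Change   -0.04853  -0.02427    0.0728
  Equil       1.668    0.2132     0.516
  solve Keq expr → x = 0.02427; check Q = 0.2316
Then change container volume by factor 0.5 (V_new/V_old).
Step 3:
                  C         D         J
  Initial     3.336    0.4264     1.032
  Change          0         0         0
  Equil       3.336    0.4264     1.032
  solve Keq expr → x = 0; check Q = 0.2316

Direction: no net shift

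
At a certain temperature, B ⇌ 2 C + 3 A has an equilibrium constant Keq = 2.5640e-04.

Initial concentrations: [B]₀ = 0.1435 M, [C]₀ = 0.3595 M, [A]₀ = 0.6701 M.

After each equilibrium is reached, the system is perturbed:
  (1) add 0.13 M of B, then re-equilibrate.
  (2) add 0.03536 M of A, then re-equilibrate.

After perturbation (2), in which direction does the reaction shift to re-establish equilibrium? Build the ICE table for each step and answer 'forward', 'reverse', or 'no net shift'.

Q₀ = 0.271 vs Keq = 2.5640e-04 ⇒ Q>K, reverse
Step 1:
                   B          C          A
  I           0.1435     0.3595     0.6701
  C           0.1433    -0.2866    -0.4299
  E           0.2868    0.07287     0.2402
  solve Keq expr → x = -0.1433; check Q = 2.5640e-04
Then add 0.13 M of B.
Step 2:
                   B          C          A
  I           0.4168    0.07287     0.2402
  C        -0.004109   0.008218    0.01233
  E           0.4127    0.08109     0.2525
  solve Keq expr → x = 0.004109; check Q = 2.5640e-04
Then add 0.03536 M of A.
Step 3:
                   B          C          A
  I           0.4127    0.08109     0.2878
  C         0.004533  -0.009065    -0.0136
  E           0.4172    0.07202     0.2742
  solve Keq expr → x = -0.004533; check Q = 2.5640e-04

Direction: reverse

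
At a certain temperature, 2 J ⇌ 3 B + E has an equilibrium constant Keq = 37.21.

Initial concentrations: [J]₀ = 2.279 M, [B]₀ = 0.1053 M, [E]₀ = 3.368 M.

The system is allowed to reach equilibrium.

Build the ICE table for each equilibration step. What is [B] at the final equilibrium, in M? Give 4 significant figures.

[B]_eq = 2.063 M

Q₀ = 7.5713e-04 vs Keq = 37.21 ⇒ Q<K, forward
Step 1:
                   J          B          E
  init         2.279     0.1053      3.368
  Δ           -1.305      1.958     0.6525
  eq          0.9739      2.063      4.021
  solve Keq expr → x = 0.6525; check Q = 37.21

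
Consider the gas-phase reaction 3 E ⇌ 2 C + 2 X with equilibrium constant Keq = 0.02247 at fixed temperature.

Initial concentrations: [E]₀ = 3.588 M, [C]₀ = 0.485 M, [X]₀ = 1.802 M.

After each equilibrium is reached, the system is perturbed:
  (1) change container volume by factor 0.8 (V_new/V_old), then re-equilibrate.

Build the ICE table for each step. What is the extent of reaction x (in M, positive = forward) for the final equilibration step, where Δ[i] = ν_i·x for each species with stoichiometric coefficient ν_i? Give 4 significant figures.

x = -0.02235 M

Q₀ = 0.01654 vs Keq = 0.02247 ⇒ Q<K, forward
Step 1:
                  E         C         X
  Initial     3.588     0.485     1.802
  Change    -0.0731   0.04874   0.04874
  Equil       3.515    0.5337     1.851
  solve Keq expr → x = 0.02437; check Q = 0.02247
Then change container volume by factor 0.8 (V_new/V_old).
Step 2:
                  E         C         X
  Initial     4.394    0.6672     2.313
  Change    0.06705   -0.0447   -0.0447
  Equil       4.461    0.6225     2.269
  solve Keq expr → x = -0.02235; check Q = 0.02247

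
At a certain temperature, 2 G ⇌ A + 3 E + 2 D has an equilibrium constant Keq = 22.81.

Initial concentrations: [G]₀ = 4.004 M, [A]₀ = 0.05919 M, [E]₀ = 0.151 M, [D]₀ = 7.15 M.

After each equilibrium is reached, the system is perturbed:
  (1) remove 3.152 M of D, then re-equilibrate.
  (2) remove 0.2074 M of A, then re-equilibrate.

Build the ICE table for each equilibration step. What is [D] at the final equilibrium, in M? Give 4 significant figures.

[D]_eq = 5.356 M

Q₀ = 6.4984e-04 vs Keq = 22.81 ⇒ Q<K, forward
Step 1:
                    G           A           E           D
  init          4.004     0.05919       0.151        7.15
  Δ            -1.047      0.5233        1.57       1.047
  eq            2.957      0.5825       1.721       8.197
  solve Keq expr → x = 0.5233; check Q = 22.81
Then remove 3.152 M of D.
Step 2:
                    G           A           E           D
  init          2.957      0.5825       1.721       5.045
  Δ           -0.2279      0.1139      0.3418      0.2279
  eq            2.729      0.6964       2.063       5.273
  solve Keq expr → x = 0.1139; check Q = 22.81
Then remove 0.2074 M of A.
Step 3:
                    G           A           E           D
  init          2.729       0.489       2.063       5.273
  Δ          -0.08379      0.0419      0.1257     0.08379
  eq            2.646      0.5309       2.188       5.356
  solve Keq expr → x = 0.0419; check Q = 22.81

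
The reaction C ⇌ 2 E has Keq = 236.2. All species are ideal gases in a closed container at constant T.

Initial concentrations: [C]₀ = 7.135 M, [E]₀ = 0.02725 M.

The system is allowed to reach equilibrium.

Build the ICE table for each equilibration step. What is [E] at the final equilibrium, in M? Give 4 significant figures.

[E]_eq = 12.89 M

Q₀ = 1.0407e-04 vs Keq = 236.2 ⇒ Q<K, forward
Step 1:
                    C           E
  init          7.135     0.02725
  Δ            -6.432       12.86
  eq           0.7035       12.89
  solve Keq expr → x = 6.432; check Q = 236.2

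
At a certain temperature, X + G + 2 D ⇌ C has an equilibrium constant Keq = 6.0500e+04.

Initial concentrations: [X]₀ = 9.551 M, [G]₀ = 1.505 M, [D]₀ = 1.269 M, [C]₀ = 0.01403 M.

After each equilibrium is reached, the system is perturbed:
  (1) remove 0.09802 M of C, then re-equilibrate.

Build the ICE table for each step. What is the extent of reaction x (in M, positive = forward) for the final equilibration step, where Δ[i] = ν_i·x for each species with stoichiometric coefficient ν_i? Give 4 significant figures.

Q₀ = 6.0611e-04 vs Keq = 6.0500e+04 ⇒ Q<K, forward
Step 1:
                    X           G           D           C
  I             9.551       1.505       1.269     0.01403
  C           -0.6339     -0.6339      -1.268      0.6339
  E             8.917      0.8711    0.001174      0.6479
  solve Keq expr → x = 0.6339; check Q = 6.0500e+04
Then remove 0.09802 M of C.
Step 2:
                    X           G           D           C
  I             8.917      0.8711    0.001174      0.5499
  C       -4.6190e-05 -4.6190e-05 -9.2380e-05  4.6190e-05
  E             8.917       0.871    0.001082        0.55
  solve Keq expr → x = 4.6190e-05; check Q = 6.0500e+04

x = 4.6190e-05 M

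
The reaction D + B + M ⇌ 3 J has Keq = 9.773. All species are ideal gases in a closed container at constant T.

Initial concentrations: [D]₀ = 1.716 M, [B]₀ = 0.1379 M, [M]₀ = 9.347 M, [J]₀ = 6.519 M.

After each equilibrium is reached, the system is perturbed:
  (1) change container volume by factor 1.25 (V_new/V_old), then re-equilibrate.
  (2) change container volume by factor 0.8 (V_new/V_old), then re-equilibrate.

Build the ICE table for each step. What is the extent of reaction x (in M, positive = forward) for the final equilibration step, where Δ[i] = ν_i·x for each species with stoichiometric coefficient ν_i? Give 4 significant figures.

Q₀ = 125.3 vs Keq = 9.773 ⇒ Q>K, reverse
Step 1:
                    D           B           M           J
  init          1.716      0.1379       9.347       6.519
  Δ            0.4814      0.4814      0.4814      -1.444
  eq            2.197      0.6193       9.828       5.075
  solve Keq expr → x = -0.4814; check Q = 9.773
Then change container volume by factor 1.25 (V_new/V_old).
Step 2:
                    D           B           M           J
  init          1.758      0.4954       7.863        4.06
  Δ                 0           0           0           0
  eq            1.758      0.4954       7.863        4.06
  solve Keq expr → x = 0; check Q = 9.773
Then change container volume by factor 0.8 (V_new/V_old).
Step 3:
                    D           B           M           J
  init          2.197      0.6193       9.828       5.075
  Δ                 0           0           0           0
  eq            2.197      0.6193       9.828       5.075
  solve Keq expr → x = 0; check Q = 9.773

x = 0 M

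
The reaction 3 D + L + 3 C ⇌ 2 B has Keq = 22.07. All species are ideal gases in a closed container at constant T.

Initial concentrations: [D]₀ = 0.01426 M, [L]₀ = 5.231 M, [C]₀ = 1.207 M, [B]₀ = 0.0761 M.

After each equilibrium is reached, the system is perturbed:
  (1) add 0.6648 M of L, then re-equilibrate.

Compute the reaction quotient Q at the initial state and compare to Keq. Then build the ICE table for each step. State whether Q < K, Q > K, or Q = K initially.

Q₀ = 217.1 vs Keq = 22.07 ⇒ Q>K, reverse
Step 1:
                   D          L          C          B
  Initial    0.01426      5.231      1.207     0.0761
  Change     0.01351   0.004505    0.01351   -0.00901
  Equil      0.02777      5.236      1.221    0.06709
  solve Keq expr → x = -0.004505; check Q = 22.07
Then add 0.6648 M of L.
Step 2:
                   D          L          C          B
  Initial    0.02777        5.9      1.221    0.06709
  Change  -9.0484e-04 -3.0161e-04 -9.0484e-04 6.0323e-04
  Equil      0.02687        5.9       1.22    0.06769
  solve Keq expr → x = 3.0161e-04; check Q = 22.07

Q₀ = 217.1; Q > K (proceeds reverse)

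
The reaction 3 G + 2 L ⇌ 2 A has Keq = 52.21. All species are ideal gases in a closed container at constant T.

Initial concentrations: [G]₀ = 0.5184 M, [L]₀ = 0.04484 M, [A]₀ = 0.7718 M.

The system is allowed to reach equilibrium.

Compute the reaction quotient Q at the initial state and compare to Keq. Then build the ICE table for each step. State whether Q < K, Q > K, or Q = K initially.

Q₀ = 2127; Q > K (proceeds reverse)

Q₀ = 2127 vs Keq = 52.21 ⇒ Q>K, reverse
Step 1:
                   G          L          A
  Initial     0.5184    0.04484     0.7718
  Change      0.1712     0.1141    -0.1141
  Equil       0.6896      0.159     0.6577
  solve Keq expr → x = -0.05706; check Q = 52.21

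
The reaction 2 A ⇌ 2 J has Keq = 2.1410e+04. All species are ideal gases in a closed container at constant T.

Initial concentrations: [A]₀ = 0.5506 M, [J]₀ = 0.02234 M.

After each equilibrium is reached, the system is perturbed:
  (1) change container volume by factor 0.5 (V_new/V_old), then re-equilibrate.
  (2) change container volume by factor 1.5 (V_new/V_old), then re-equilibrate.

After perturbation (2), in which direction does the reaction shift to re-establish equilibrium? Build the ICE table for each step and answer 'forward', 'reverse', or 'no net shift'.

Q₀ = 0.001646 vs Keq = 2.1410e+04 ⇒ Q<K, forward
Step 1:
                   A          J
  Initial     0.5506    0.02234
  Change     -0.5467     0.5467
  Equil     0.003889     0.5691
  solve Keq expr → x = 0.2734; check Q = 2.1410e+04
Then change container volume by factor 0.5 (V_new/V_old).
Step 2:
                   A          J
  Initial   0.007778      1.138
  Change           0          0
  Equil     0.007778      1.138
  solve Keq expr → x = 0; check Q = 2.1410e+04
Then change container volume by factor 1.5 (V_new/V_old).
Step 3:
                   A          J
  Initial   0.005185     0.7587
  Change           0          0
  Equil     0.005185     0.7587
  solve Keq expr → x = 0; check Q = 2.1410e+04

Direction: no net shift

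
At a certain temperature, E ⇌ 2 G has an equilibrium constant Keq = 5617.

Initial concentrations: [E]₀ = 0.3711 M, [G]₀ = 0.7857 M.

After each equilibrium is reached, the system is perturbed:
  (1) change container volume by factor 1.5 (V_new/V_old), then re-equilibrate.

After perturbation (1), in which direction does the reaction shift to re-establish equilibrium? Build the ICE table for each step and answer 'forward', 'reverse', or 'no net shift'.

Q₀ = 1.663 vs Keq = 5617 ⇒ Q<K, forward
Step 1:
                    E           G
  Initial      0.3711      0.7857
  Change      -0.3707      0.7414
  Equil    4.1516e-04       1.527
  solve Keq expr → x = 0.3707; check Q = 5617
Then change container volume by factor 1.5 (V_new/V_old).
Step 2:
                    E           G
  Initial  2.7677e-04       1.018
  Change  -9.2190e-05  1.8438e-04
  Equil    1.8458e-04       1.018
  solve Keq expr → x = 9.2190e-05; check Q = 5617

Direction: forward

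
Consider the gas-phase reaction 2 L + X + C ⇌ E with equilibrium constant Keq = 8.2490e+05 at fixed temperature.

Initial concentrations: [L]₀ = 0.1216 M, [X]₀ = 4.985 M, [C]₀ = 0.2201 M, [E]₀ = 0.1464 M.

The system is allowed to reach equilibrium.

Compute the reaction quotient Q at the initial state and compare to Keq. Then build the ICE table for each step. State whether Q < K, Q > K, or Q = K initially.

Q₀ = 9.024; Q < K (proceeds forward)

Q₀ = 9.024 vs Keq = 8.2490e+05 ⇒ Q<K, forward
Step 1:
                   L          X          C          E
  init        0.1216      4.985     0.2201     0.1464
  Δ           -0.121   -0.06052   -0.06052    0.06052
  eq      5.6497e-04      4.924     0.1596     0.2069
  solve Keq expr → x = 0.06052; check Q = 8.2490e+05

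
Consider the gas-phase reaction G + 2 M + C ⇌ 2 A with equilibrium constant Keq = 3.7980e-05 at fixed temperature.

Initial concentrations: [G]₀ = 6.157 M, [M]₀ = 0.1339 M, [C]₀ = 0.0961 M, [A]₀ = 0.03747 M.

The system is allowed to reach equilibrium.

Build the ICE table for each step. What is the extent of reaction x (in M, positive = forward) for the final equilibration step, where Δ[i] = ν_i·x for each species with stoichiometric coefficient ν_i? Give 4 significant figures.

x = -0.01829 M

Q₀ = 0.1323 vs Keq = 3.7980e-05 ⇒ Q>K, reverse
Step 1:
                  G         M         C         A
  I           6.157    0.1339    0.0961   0.03747
  C         0.01829   0.03659   0.01829  -0.03659
  E           6.175    0.1705    0.1144 8.8308e-04
  solve Keq expr → x = -0.01829; check Q = 3.7980e-05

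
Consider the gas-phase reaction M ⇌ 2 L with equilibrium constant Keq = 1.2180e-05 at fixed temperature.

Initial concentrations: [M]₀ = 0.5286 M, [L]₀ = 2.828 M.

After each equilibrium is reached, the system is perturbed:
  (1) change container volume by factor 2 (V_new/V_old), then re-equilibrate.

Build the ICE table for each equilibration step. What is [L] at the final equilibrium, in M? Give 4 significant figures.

Q₀ = 15.13 vs Keq = 1.2180e-05 ⇒ Q>K, reverse
Step 1:
                  M         L
  Initial    0.5286     2.828
  Change      1.412    -2.823
  Equil        1.94  0.004861
  solve Keq expr → x = -1.412; check Q = 1.2180e-05
Then change container volume by factor 2 (V_new/V_old).
Step 2:
                  M         L
  Initial    0.9701  0.002431
  Change  -5.0295e-04  0.001006
  Equil      0.9696  0.003436
  solve Keq expr → x = 5.0295e-04; check Q = 1.2180e-05

[L]_eq = 0.003436 M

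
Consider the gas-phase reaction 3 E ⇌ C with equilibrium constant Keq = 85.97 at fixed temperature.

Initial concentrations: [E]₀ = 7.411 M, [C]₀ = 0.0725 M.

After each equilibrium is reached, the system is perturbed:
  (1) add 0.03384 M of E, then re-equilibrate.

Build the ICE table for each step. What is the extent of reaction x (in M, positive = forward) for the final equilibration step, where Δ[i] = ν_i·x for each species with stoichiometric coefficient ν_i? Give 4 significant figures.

Q₀ = 1.7812e-04 vs Keq = 85.97 ⇒ Q<K, forward
Step 1:
                    E           C
  I             7.411      0.0725
  C            -7.106       2.369
  E            0.3051       2.441
  solve Keq expr → x = 2.369; check Q = 85.97
Then add 0.03384 M of E.
Step 2:
                    E           C
  I            0.3389       2.441
  C          -0.03338     0.01113
  E            0.3055       2.452
  solve Keq expr → x = 0.01113; check Q = 85.97

x = 0.01113 M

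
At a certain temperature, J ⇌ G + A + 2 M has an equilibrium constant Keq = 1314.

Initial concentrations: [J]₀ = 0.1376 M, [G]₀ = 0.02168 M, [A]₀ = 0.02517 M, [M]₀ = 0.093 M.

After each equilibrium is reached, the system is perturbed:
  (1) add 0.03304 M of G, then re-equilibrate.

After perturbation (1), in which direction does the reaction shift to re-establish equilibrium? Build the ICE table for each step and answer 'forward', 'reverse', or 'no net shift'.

Direction: reverse

Q₀ = 3.4300e-05 vs Keq = 1314 ⇒ Q<K, forward
Step 1:
                  J         G         A         M
  I          0.1376   0.02168   0.02517     0.093
  C         -0.1376    0.1376    0.1376    0.2752
  E       2.6747e-06    0.1593    0.1628    0.3682
  solve Keq expr → x = 0.1376; check Q = 1314
Then add 0.03304 M of G.
Step 2:
                  J         G         A         M
  I       2.6747e-06    0.1923    0.1628    0.3682
  C       5.5480e-07 -5.5480e-07 -5.5480e-07 -1.1096e-06
  E       3.2295e-06    0.1923    0.1628    0.3682
  solve Keq expr → x = -5.5480e-07; check Q = 1314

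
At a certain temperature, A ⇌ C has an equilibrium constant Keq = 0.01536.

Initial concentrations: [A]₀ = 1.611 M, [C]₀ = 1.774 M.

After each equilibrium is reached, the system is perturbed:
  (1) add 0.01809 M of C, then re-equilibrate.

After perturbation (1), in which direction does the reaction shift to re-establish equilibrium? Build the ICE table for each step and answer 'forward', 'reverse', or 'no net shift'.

Direction: reverse

Q₀ = 1.101 vs Keq = 0.01536 ⇒ Q>K, reverse
Step 1:
                  A         C
  I           1.611     1.774
  C           1.723    -1.723
  E           3.334   0.05121
  solve Keq expr → x = -1.723; check Q = 0.01536
Then add 0.01809 M of C.
Step 2:
                  A         C
  I           3.334    0.0693
  C         0.01782  -0.01782
  E           3.352   0.05148
  solve Keq expr → x = -0.01782; check Q = 0.01536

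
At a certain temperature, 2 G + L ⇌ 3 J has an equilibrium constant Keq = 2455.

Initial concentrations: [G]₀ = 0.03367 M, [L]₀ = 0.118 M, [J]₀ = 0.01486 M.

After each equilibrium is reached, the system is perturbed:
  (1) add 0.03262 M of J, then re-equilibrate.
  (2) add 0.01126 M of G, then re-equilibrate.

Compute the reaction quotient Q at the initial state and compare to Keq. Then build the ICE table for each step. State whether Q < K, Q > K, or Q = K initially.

Q₀ = 0.02453 vs Keq = 2455 ⇒ Q<K, forward
Step 1:
                    G           L           J
  Initial     0.03367       0.118     0.01486
  Change     -0.03265    -0.01632     0.04897
  Equil      0.001021      0.1017     0.06383
  solve Keq expr → x = 0.01632; check Q = 2455
Then add 0.03262 M of J.
Step 2:
                    G           L           J
  Initial    0.001021      0.1017     0.09645
  Change   8.3463e-04  4.1731e-04   -0.001252
  Equil      0.001855      0.1021      0.0952
  solve Keq expr → x = -4.1731e-04; check Q = 2455
Then add 0.01126 M of G.
Step 3:
                    G           L           J
  Initial     0.01312      0.1021      0.0952
  Change     -0.01071   -0.005354     0.01606
  Equil      0.002408     0.09674      0.1113
  solve Keq expr → x = 0.005354; check Q = 2455

Q₀ = 0.02453; Q < K (proceeds forward)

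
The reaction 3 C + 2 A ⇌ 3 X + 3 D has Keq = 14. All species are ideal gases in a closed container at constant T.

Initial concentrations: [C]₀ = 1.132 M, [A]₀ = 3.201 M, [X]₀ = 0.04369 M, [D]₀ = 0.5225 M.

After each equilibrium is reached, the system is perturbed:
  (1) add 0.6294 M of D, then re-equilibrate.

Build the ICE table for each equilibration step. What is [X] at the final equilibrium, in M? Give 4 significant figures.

Q₀ = 8.0038e-07 vs Keq = 14 ⇒ Q<K, forward
Step 1:
                  C         A         X         D
  init        1.132     3.201   0.04369    0.5225
  Δ         -0.8599   -0.5732    0.8599    0.8599
  eq         0.2721     2.628    0.9035     1.382
  solve Keq expr → x = 0.2866; check Q = 14
Then add 0.6294 M of D.
Step 2:
                  C         A         X         D
  init       0.2721     2.628    0.9035     2.012
  Δ         0.07387   0.04925  -0.07387  -0.07387
  eq          0.346     2.677    0.8297     1.938
  solve Keq expr → x = -0.02462; check Q = 14

[X]_eq = 0.8297 M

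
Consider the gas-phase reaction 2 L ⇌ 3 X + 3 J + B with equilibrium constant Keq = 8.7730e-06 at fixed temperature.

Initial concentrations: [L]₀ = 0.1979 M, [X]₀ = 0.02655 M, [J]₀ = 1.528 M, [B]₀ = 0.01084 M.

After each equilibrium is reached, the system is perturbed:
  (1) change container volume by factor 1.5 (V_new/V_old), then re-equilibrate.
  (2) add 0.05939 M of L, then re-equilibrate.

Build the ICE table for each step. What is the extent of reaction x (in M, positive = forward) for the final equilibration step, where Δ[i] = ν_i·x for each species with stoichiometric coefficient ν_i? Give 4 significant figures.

x = 0.001635 M

Q₀ = 1.8480e-05 vs Keq = 8.7730e-06 ⇒ Q>K, reverse
Step 1:
                    L           X           J           B
  Initial      0.1979     0.02655       1.528     0.01084
  Change        0.003     -0.0045     -0.0045     -0.0015
  Equil        0.2009     0.02205       1.524     0.00934
  solve Keq expr → x = -0.0015; check Q = 8.7730e-06
Then change container volume by factor 1.5 (V_new/V_old).
Step 2:
                    L           X           J           B
  Initial      0.1339      0.0147       1.016    0.006227
  Change    -0.006317    0.009476    0.009476    0.003159
  Equil        0.1276     0.02418       1.025    0.009385
  solve Keq expr → x = 0.003159; check Q = 8.7730e-06
Then add 0.05939 M of L.
Step 3:
                    L           X           J           B
  Initial       0.187     0.02418       1.025    0.009385
  Change    -0.003269    0.004904    0.004904    0.001635
  Equil        0.1837     0.02908        1.03     0.01102
  solve Keq expr → x = 0.001635; check Q = 8.7730e-06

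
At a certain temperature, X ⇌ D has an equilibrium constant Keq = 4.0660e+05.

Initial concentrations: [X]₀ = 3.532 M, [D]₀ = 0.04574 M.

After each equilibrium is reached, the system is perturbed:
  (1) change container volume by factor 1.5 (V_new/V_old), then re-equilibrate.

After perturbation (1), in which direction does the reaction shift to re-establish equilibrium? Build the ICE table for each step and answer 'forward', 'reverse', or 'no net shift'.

Direction: no net shift

Q₀ = 0.01295 vs Keq = 4.0660e+05 ⇒ Q<K, forward
Step 1:
                    X           D
  init          3.532     0.04574
  Δ            -3.532       3.532
  eq       8.7991e-06       3.578
  solve Keq expr → x = 3.532; check Q = 4.0660e+05
Then change container volume by factor 1.5 (V_new/V_old).
Step 2:
                    X           D
  init     5.8661e-06       2.385
  Δ                 0           0
  eq       5.8661e-06       2.385
  solve Keq expr → x = 0; check Q = 4.0660e+05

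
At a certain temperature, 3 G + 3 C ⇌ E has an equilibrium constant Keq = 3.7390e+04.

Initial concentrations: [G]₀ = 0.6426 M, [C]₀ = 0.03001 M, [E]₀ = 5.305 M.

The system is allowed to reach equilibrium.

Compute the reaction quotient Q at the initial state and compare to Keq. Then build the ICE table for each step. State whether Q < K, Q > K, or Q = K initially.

Q₀ = 7.3972e+05 vs Keq = 3.7390e+04 ⇒ Q>K, reverse
Step 1:
                  G         C         E
  Initial    0.6426   0.03001     5.305
  Change    0.04569   0.04569  -0.01523
  Equil      0.6883    0.0757      5.29
  solve Keq expr → x = -0.01523; check Q = 3.7390e+04

Q₀ = 7.3972e+05; Q > K (proceeds reverse)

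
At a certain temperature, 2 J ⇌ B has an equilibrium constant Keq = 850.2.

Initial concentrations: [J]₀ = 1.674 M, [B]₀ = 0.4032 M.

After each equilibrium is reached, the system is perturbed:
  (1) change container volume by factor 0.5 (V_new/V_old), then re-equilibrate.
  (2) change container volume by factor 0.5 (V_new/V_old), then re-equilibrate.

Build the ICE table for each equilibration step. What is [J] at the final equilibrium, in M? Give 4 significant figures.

Q₀ = 0.1439 vs Keq = 850.2 ⇒ Q<K, forward
Step 1:
                   J          B
  I            1.674     0.4032
  C           -1.636      0.818
  E           0.0379      1.221
  solve Keq expr → x = 0.818; check Q = 850.2
Then change container volume by factor 0.5 (V_new/V_old).
Step 2:
                   J          B
  I           0.0758      2.442
  C         -0.02208    0.01104
  E          0.05372      2.454
  solve Keq expr → x = 0.01104; check Q = 850.2
Then change container volume by factor 0.5 (V_new/V_old).
Step 3:
                   J          B
  I           0.1074      4.907
  C         -0.03135    0.01567
  E          0.07609      4.923
  solve Keq expr → x = 0.01567; check Q = 850.2

[J]_eq = 0.07609 M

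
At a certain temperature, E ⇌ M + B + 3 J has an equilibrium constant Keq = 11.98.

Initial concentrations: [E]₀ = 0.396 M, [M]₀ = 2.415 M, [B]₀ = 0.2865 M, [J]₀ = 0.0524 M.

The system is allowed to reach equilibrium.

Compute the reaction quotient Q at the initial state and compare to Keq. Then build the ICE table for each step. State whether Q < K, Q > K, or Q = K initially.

Q₀ = 2.5139e-04; Q < K (proceeds forward)

Q₀ = 2.5139e-04 vs Keq = 11.98 ⇒ Q<K, forward
Step 1:
                  E         M         B         J
  I           0.396     2.415    0.2865    0.0524
  C         -0.2917    0.2917    0.2917    0.8752
  E          0.1043     2.707    0.5782    0.9276
  solve Keq expr → x = 0.2917; check Q = 11.98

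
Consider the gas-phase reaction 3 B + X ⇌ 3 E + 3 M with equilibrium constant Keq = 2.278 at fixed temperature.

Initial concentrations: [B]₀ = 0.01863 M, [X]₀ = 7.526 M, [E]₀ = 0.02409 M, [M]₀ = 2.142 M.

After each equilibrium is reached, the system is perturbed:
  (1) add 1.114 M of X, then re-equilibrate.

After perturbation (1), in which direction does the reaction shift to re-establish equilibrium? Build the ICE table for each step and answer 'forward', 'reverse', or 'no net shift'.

Direction: forward

Q₀ = 2.823 vs Keq = 2.278 ⇒ Q>K, reverse
Step 1:
                  B         X         E         M
  I         0.01863     7.526   0.02409     2.142
  C       7.5090e-04 2.5030e-04 -7.5090e-04 -7.5090e-04
  E         0.01938     7.526   0.02334     2.141
  solve Keq expr → x = -2.5030e-04; check Q = 2.278
Then add 1.114 M of X.
Step 2:
                  B         X         E         M
  I         0.01938      8.64   0.02334     2.141
  C       -4.8362e-04 -1.6121e-04 4.8362e-04 4.8362e-04
  E          0.0189      8.64   0.02382     2.142
  solve Keq expr → x = 1.6121e-04; check Q = 2.278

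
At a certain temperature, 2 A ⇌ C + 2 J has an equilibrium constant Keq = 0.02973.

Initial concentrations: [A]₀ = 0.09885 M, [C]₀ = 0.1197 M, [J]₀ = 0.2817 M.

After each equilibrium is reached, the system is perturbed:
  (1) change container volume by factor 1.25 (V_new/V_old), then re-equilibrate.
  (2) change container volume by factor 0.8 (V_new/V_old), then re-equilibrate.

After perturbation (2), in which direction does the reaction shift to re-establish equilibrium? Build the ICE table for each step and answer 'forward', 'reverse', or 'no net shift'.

Direction: reverse

Q₀ = 0.9721 vs Keq = 0.02973 ⇒ Q>K, reverse
Step 1:
                   A          C          J
  init       0.09885     0.1197     0.2817
  Δ           0.1231   -0.06153    -0.1231
  eq          0.2219    0.05817     0.1586
  solve Keq expr → x = -0.06153; check Q = 0.02973
Then change container volume by factor 1.25 (V_new/V_old).
Step 2:
                   A          C          J
  init        0.1775    0.04654     0.1269
  Δ        -0.005987   0.002993   0.005987
  eq          0.1715    0.04953     0.1329
  solve Keq expr → x = 0.002993; check Q = 0.02973
Then change container volume by factor 0.8 (V_new/V_old).
Step 3:
                   A          C          J
  init        0.2144    0.06191     0.1661
  Δ         0.007484  -0.003742  -0.007484
  eq          0.2219    0.05817     0.1586
  solve Keq expr → x = -0.003742; check Q = 0.02973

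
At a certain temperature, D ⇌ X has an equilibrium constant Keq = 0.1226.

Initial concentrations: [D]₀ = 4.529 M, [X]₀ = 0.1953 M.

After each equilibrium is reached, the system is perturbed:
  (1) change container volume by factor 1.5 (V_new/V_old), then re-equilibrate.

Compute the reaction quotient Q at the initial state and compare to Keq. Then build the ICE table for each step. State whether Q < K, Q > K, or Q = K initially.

Q₀ = 0.04312; Q < K (proceeds forward)

Q₀ = 0.04312 vs Keq = 0.1226 ⇒ Q<K, forward
Step 1:
                   D          X
  I            4.529     0.1953
  C          -0.3206     0.3206
  E            4.208     0.5159
  solve Keq expr → x = 0.3206; check Q = 0.1226
Then change container volume by factor 1.5 (V_new/V_old).
Step 2:
                   D          X
  I            2.806      0.344
  C                0          0
  E            2.806      0.344
  solve Keq expr → x = 0; check Q = 0.1226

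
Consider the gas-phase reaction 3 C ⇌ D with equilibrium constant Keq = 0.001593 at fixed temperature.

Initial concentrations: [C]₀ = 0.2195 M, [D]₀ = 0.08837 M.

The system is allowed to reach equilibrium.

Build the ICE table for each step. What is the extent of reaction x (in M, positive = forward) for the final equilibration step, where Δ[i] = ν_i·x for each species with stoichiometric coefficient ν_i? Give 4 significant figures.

x = -0.08819 M

Q₀ = 8.356 vs Keq = 0.001593 ⇒ Q>K, reverse
Step 1:
                    C           D
  I            0.2195     0.08837
  C            0.2646    -0.08819
  E            0.4841  1.8069e-04
  solve Keq expr → x = -0.08819; check Q = 0.001593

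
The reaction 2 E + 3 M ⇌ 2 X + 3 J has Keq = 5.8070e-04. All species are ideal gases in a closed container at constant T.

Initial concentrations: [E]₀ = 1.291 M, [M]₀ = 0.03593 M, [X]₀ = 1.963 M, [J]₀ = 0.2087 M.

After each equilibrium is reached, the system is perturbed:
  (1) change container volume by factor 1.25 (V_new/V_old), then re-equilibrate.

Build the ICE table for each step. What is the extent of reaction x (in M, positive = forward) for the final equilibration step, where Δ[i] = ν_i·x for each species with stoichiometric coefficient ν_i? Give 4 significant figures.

x = 0 M

Q₀ = 453.1 vs Keq = 5.8070e-04 ⇒ Q>K, reverse
Step 1:
                   E          M          X          J
  I            1.291    0.03593      1.963     0.2087
  C           0.1284     0.1926    -0.1284    -0.1926
  E            1.419     0.2286      1.835    0.01607
  solve Keq expr → x = -0.06421; check Q = 5.8070e-04
Then change container volume by factor 1.25 (V_new/V_old).
Step 2:
                   E          M          X          J
  I            1.136     0.1828      1.468    0.01286
  C                0          0          0          0
  E            1.136     0.1828      1.468    0.01286
  solve Keq expr → x = 0; check Q = 5.8070e-04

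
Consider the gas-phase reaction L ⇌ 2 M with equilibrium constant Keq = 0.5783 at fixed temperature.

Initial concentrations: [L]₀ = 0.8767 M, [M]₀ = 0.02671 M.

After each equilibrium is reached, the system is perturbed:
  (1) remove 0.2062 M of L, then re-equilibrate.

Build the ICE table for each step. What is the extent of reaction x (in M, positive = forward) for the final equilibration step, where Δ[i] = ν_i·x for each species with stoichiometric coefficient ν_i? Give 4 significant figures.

x = -0.04329 M

Q₀ = 8.1376e-04 vs Keq = 0.5783 ⇒ Q<K, forward
Step 1:
                  L         M
  Initial    0.8767   0.02671
  Change    -0.2803    0.5606
  Equil      0.5964    0.5873
  solve Keq expr → x = 0.2803; check Q = 0.5783
Then remove 0.2062 M of L.
Step 2:
                  L         M
  Initial    0.3902    0.5873
  Change    0.04329  -0.08659
  Equil      0.4335    0.5007
  solve Keq expr → x = -0.04329; check Q = 0.5783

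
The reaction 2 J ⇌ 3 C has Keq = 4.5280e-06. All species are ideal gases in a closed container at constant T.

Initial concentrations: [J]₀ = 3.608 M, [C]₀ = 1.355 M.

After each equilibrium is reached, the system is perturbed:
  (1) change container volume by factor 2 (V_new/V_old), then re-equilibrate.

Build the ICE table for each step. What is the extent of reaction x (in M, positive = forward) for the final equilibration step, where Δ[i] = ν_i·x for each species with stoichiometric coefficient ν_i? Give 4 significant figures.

x = 0.001937 M

Q₀ = 0.1911 vs Keq = 4.5280e-06 ⇒ Q>K, reverse
Step 1:
                  J         C
  Initial     3.608     1.355
  Change     0.8734     -1.31
  Equil       4.481   0.04497
  solve Keq expr → x = -0.4367; check Q = 4.5280e-06
Then change container volume by factor 2 (V_new/V_old).
Step 2:
                  J         C
  Initial     2.241   0.02248
  Change  -0.003874  0.005811
  Equil       2.237    0.0283
  solve Keq expr → x = 0.001937; check Q = 4.5280e-06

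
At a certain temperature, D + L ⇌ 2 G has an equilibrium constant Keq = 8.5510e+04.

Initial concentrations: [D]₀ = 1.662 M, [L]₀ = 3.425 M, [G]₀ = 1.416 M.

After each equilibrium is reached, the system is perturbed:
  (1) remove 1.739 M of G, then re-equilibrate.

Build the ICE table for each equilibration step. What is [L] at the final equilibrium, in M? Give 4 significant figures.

[L]_eq = 1.763 M

Q₀ = 0.3522 vs Keq = 8.5510e+04 ⇒ Q<K, forward
Step 1:
                   D          L          G
  Initial      1.662      3.425      1.416
  Change      -1.662     -1.662      3.324
  Equil   1.4900e-04      1.763       4.74
  solve Keq expr → x = 1.662; check Q = 8.5510e+04
Then remove 1.739 M of G.
Step 2:
                   D          L          G
  Initial 1.4900e-04      1.763      3.001
  Change  -8.9271e-05 -8.9271e-05 1.7854e-04
  Equil   5.9733e-05      1.763      3.001
  solve Keq expr → x = 8.9271e-05; check Q = 8.5510e+04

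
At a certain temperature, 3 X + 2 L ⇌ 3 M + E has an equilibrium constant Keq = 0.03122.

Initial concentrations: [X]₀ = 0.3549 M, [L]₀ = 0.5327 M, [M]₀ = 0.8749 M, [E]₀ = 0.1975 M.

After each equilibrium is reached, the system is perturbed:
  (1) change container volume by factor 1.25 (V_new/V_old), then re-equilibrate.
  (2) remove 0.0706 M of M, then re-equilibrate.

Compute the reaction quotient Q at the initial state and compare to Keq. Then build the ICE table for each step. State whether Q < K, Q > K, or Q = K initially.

Q₀ = 10.43; Q > K (proceeds reverse)

Q₀ = 10.43 vs Keq = 0.03122 ⇒ Q>K, reverse
Step 1:
                   X          L          M          E
  Initial     0.3549     0.5327     0.8749     0.1975
  Change      0.3869     0.2579    -0.3869     -0.129
  Equil       0.7418     0.7906      0.488    0.06854
  solve Keq expr → x = -0.129; check Q = 0.03122
Then change container volume by factor 1.25 (V_new/V_old).
Step 2:
                   X          L          M          E
  Initial     0.5934     0.6325     0.3904    0.05483
  Change     0.01054   0.007024   -0.01054  -0.003512
  Equil        0.604     0.6395     0.3799    0.05132
  solve Keq expr → x = -0.003512; check Q = 0.03122
Then remove 0.0706 M of M.
Step 3:
                   X          L          M          E
  Initial      0.604     0.6395     0.3093    0.05132
  Change    -0.02745    -0.0183    0.02745   0.009151
  Equil       0.5765     0.6212     0.3367    0.06047
  solve Keq expr → x = 0.009151; check Q = 0.03122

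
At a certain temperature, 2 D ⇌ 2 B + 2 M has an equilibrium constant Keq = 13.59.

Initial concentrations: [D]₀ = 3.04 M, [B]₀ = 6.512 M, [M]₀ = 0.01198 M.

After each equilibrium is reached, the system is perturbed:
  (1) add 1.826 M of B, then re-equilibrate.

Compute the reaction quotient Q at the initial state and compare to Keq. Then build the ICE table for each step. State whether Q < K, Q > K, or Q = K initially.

Q₀ = 6.5856e-04 vs Keq = 13.59 ⇒ Q<K, forward
Step 1:
                   D          B          M
  init          3.04      6.512    0.01198
  Δ          -0.9933     0.9933     0.9933
  eq           2.047      7.505      1.005
  solve Keq expr → x = 0.4967; check Q = 13.59
Then add 1.826 M of B.
Step 2:
                   D          B          M
  init         2.047      9.331      1.005
  Δ           0.1321    -0.1321    -0.1321
  eq           2.179      9.199     0.8731
  solve Keq expr → x = -0.06607; check Q = 13.59

Q₀ = 6.5856e-04; Q < K (proceeds forward)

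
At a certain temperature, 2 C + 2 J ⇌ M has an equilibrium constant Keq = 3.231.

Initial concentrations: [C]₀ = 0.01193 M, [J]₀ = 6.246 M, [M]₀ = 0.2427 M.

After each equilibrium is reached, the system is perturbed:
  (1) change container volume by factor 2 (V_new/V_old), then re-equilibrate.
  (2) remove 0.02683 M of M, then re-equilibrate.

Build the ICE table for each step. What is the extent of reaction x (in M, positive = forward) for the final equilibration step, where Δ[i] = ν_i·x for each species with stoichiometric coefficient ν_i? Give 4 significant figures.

Q₀ = 43.71 vs Keq = 3.231 ⇒ Q>K, reverse
Step 1:
                  C         J         M
  init      0.01193     6.246    0.2427
  Δ         0.03035   0.03035  -0.01518
  eq        0.04228     6.276    0.2275
  solve Keq expr → x = -0.01518; check Q = 3.231
Then change container volume by factor 2 (V_new/V_old).
Step 2:
                  C         J         M
  init      0.02114     3.138    0.1138
  Δ         0.03349   0.03349  -0.01675
  eq        0.05463     3.172   0.09702
  solve Keq expr → x = -0.01675; check Q = 3.231
Then remove 0.02683 M of M.
Step 3:
                  C         J         M
  init      0.05463     3.172   0.07019
  Δ       -0.006928 -0.006928  0.003464
  eq        0.04771     3.165   0.07365
  solve Keq expr → x = 0.003464; check Q = 3.231

x = 0.003464 M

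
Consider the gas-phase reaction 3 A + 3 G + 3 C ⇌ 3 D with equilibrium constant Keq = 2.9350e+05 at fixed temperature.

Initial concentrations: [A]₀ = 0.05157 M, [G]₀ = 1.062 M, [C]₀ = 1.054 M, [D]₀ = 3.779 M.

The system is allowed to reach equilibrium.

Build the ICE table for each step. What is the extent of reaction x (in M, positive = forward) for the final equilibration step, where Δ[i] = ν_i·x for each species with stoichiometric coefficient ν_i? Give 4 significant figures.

Q₀ = 2.8057e+05 vs Keq = 2.9350e+05 ⇒ Q<K, forward
Step 1:
                    A           G           C           D
  Initial     0.05157       1.062       1.054       3.779
  Change  -6.9268e-04 -6.9268e-04 -6.9268e-04  6.9268e-04
  Equil       0.05088       1.061       1.053        3.78
  solve Keq expr → x = 2.3089e-04; check Q = 2.9350e+05

x = 2.3089e-04 M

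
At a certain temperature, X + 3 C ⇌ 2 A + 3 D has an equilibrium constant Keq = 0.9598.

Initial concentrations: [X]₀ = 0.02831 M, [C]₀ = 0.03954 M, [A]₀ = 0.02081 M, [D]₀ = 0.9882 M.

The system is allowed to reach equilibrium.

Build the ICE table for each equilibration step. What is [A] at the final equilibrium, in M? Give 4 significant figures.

Q₀ = 238.8 vs Keq = 0.9598 ⇒ Q>K, reverse
Step 1:
                  X         C         A         D
  init      0.02831   0.03954   0.02081    0.9882
  Δ        0.008722   0.02617  -0.01744  -0.02617
  eq        0.03703   0.06571  0.003365     0.962
  solve Keq expr → x = -0.008722; check Q = 0.9598

[A]_eq = 0.003365 M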